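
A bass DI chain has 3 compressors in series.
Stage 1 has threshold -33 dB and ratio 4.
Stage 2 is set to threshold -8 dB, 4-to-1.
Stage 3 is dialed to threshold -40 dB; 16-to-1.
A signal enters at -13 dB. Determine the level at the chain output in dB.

-39.25 dB

Stage 1: 20 dB above -33 dB, reduced 4:1 to 5 dB above → -28 dB.
Stage 2: below threshold (-28 ≤ -8); passes unchanged; output -28 dB.
Stage 3: 12 dB above -40 dB, reduced 16:1 to 0.75 dB above → -39.25 dB.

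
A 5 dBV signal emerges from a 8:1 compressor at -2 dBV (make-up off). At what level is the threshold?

-3 dBV

Gain reduction = 5 − (-2) = 7 dB; output overshoot = GR / (R − 1) = 7 / 7 = 1 dB.
Threshold = output − output overshoot = -2 − 1 = -3 dBV.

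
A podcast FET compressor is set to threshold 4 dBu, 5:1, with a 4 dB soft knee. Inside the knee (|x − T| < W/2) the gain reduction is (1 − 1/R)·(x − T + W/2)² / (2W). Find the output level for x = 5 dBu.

4.1 dBu

x − T + W/2 = 5 − 4 + 2 = 3.
GR = (1 − 1/5) × 3² / 8 = 0.8 × 9 / 8 = 0.9 dB.
Output = 5 − 0.9 = 4.1 dBu.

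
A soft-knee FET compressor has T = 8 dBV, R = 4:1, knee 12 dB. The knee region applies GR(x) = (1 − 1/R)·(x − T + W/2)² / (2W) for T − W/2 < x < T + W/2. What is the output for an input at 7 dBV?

x − T + W/2 = 7 − 8 + 6 = 5.
GR = (1 − 1/4) × 5² / 24 = 0.75 × 25 / 24 = 0.78125 dB.
Output = 7 − 0.78125 = 6.21875 dBV.

6.21875 dBV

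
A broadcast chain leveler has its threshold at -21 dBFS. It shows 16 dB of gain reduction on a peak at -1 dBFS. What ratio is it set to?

Input overshoot = -1 − (-21) = 20 dB.
Output overshoot = 20 − 16 = 4 dB.
Ratio = input overshoot / output overshoot = 20 / 4 = 5.

5:1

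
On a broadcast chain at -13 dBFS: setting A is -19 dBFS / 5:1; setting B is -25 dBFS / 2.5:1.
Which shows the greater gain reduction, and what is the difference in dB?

A: GR = 6 − 6/5 = 4.8 dB.
B: GR = 12 − 12/2.5 = 7.2 dB.
B applies 2.4 dB more gain reduction.

B, by 2.4 dB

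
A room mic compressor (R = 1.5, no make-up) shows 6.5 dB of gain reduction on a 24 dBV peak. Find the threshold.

4.5 dBV

Input is 19.5 dB above T (since output overshoot × R = input overshoot: (17.5 − T)·1.5 = 24 − T gives T = 4.5 dBV).
Check: 4.5 + (24 − 4.5)/1.5 = 4.5 + 13 = 17.5 dBV. ✓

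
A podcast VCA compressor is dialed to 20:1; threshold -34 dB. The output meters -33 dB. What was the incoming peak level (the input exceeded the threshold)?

Post-compression overshoot = -33 − (-34) = 1 dB.
Before 20:1 compression the overshoot was 1 × 20 = 20 dB, so input = -34 + 20 = -14 dB.

-14 dB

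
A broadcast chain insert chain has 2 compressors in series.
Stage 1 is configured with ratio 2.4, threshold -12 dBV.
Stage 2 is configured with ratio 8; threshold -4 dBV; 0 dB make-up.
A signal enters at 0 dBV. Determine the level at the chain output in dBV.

Stage 1: 12 dB above -12 dBV, reduced 2.4:1 to 5 dB above → -7 dBV.
Stage 2: below threshold (-7 ≤ -4); passes unchanged; output -7 dBV.

-7 dBV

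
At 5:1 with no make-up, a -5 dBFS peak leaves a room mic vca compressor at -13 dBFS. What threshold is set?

Let T be the threshold. Output overshoot = (input overshoot)/R, so -13 − T = (-5 − T)/5.
5·(-13 − T) = -5 − T → 4·T = -65 − (-5) = -60.
T = -60/4 = -15 dBFS.

-15 dBFS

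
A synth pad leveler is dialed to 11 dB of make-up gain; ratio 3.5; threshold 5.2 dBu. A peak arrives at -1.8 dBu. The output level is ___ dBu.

-1.8 dBu is 7 dB below the 5.2 dBu threshold, so no gain reduction is applied.
Make-up gain adds 11 dB: -1.8 + 11 = 9.2 dBu.

9.2 dBu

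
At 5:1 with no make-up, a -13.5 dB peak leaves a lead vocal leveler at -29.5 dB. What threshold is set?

-33.5 dB

Gain reduction = -13.5 − (-29.5) = 16 dB; output overshoot = GR / (R − 1) = 16 / 4 = 4 dB.
Threshold = output − output overshoot = -29.5 − 4 = -33.5 dB.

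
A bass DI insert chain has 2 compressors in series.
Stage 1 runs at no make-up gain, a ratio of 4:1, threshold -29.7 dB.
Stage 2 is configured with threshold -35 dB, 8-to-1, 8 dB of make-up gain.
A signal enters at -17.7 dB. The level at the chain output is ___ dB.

Stage 1: overshoot 12 dB → 12/4 = 3 dB → -26.7 dB.
Stage 2: overshoot 8.3 dB → 8.3/8 = 1.0375 dB → -33.9625 dB; +8 dB make-up → -25.9625 dB.

-25.9625 dB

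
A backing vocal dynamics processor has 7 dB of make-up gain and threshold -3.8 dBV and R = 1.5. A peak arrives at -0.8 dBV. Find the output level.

5.2 dBV

-0.8 dBV sits 3 dB over threshold.
At 1.5:1 the overshoot is divided by 1.5, leaving 2 dB above threshold.
Output = -3.8 + 2 = -1.8 dBV; make-up adds 7 dB, giving 5.2 dBV.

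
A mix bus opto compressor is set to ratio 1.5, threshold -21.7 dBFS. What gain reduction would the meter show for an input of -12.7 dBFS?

-12.7 dBFS exceeds the threshold by 9 dB.
After 1.5:1 compression the overshoot becomes 9/1.5 = 6 dB.
GR = overshoot in − overshoot out = 9 − 6 = 3 dB.

3 dB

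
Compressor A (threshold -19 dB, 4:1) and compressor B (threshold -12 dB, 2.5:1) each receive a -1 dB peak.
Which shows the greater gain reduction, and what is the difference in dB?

A, by 6.9 dB

A: GR = 18 − 18/4 = 13.5 dB.
B: GR = 11 − 11/2.5 = 6.6 dB.
Difference: 6.9 dB in favour of A.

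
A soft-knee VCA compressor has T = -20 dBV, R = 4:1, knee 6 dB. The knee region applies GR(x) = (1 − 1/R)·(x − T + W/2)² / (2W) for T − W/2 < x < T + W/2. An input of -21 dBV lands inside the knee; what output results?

-21.25 dBV

x − T + W/2 = -21 − (-20) + 3 = 2.
GR = (1 − 1/4) × 2² / 12 = 0.75 × 4 / 12 = 0.25 dB.
Output = -21 − 0.25 = -21.25 dBV.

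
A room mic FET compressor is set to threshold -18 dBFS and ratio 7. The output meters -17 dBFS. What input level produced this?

The compressed level sits -17 − (-18) = 1 dB over threshold.
Input overshoot = R × output overshoot = 7 dB → input = -18 + 7 = -11 dBFS.

-11 dBFS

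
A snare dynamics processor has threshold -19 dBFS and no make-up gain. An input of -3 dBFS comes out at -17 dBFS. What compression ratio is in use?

Input overshoot = -3 − (-19) = 16 dB; output overshoot = -17 − (-19) = 2 dB.
Ratio = 16 / 2 = 8.

8:1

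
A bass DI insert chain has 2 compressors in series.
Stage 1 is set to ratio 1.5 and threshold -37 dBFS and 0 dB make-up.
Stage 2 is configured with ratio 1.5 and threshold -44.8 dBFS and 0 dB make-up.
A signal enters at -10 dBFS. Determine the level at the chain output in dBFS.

-27.6 dBFS

Stage 1: -10 dBFS is 27 dB over -37 dBFS; at 1.5:1 that becomes 18 dB over, giving -19 dBFS.
Stage 2: 25.8 dB above -44.8 dBFS, reduced 1.5:1 to 17.2 dB above → -27.6 dBFS.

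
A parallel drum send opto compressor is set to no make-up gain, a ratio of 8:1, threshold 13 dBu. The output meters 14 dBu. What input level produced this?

21 dBu

Post-compression overshoot = 14 − 13 = 1 dB.
Before 8:1 compression the overshoot was 1 × 8 = 8 dB, so input = 13 + 8 = 21 dBu.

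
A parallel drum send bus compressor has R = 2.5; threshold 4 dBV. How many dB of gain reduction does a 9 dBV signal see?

9 dBV exceeds the threshold by 5 dB.
After 2.5:1 compression the overshoot becomes 5/2.5 = 2 dB.
So the signal is attenuated by 5 − 2 = 3 dB.

3 dB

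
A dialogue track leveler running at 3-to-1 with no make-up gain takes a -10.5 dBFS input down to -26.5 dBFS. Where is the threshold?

-34.5 dBFS

Let T be the threshold. Output overshoot = (input overshoot)/R, so -26.5 − T = (-10.5 − T)/3.
3·(-26.5 − T) = -10.5 − T → 2·T = -79.5 − (-10.5) = -69.
T = -69/2 = -34.5 dBFS.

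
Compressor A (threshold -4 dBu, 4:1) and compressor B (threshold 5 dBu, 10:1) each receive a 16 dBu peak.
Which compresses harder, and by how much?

A: GR = 20 − 20/4 = 15 dB.
B: GR = 11 − 11/10 = 9.9 dB.
Difference: 5.1 dB in favour of A.

A, by 5.1 dB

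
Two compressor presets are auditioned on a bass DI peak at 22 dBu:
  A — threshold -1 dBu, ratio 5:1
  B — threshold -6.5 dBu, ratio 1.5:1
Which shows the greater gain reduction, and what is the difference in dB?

A, by 8.9 dB

A: 23 dB over, compressed to 4.6 dB over, so 18.4 dB of GR.
B: 28.5 dB over, compressed to 19 dB over, so 9.5 dB of GR.
A reduces 8.9 dB more.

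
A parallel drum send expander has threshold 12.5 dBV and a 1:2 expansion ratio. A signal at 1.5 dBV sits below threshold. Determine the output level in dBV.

-9.5 dBV

Undershoot = 12.5 − 1.5 = 11 dB.
At 1:2, that expands to 22 dB under threshold.
Output = 12.5 − 22 = -9.5 dBV.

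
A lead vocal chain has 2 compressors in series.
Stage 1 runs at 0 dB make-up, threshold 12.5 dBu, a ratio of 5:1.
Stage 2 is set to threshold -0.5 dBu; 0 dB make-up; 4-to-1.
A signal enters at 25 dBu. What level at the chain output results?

Stage 1: 25 dBu is 12.5 dB over 12.5 dBu; at 5:1 that becomes 2.5 dB over, giving 15 dBu.
Stage 2: 15.5 dB above -0.5 dBu, reduced 4:1 to 3.875 dB above → 3.375 dBu.

3.375 dBu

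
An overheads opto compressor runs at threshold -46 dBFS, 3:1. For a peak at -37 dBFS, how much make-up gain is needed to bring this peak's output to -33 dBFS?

The peak compresses to -46 + 9/3 = -43 dBFS.
To reach -33 dBFS requires -33 − (-43) = 10 dB of make-up.

10 dB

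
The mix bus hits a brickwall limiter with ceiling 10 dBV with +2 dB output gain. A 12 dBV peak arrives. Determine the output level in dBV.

At ∞:1, everything above 10 dBV is held at the ceiling.
Output gain then adds 2 dB: 10 + 2 = 12 dBV.

12 dBV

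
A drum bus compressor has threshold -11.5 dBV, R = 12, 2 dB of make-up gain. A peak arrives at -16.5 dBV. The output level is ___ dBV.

-14.5 dBV

-16.5 dBV is 5 dB below the -11.5 dBV threshold, so no gain reduction is applied.
Make-up gain adds 2 dB: -16.5 + 2 = -14.5 dBV.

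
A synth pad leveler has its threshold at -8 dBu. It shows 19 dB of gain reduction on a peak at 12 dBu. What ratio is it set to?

20:1

Input overshoot = 12 − (-8) = 20 dB.
Output overshoot = 20 − 19 = 1 dB.
Ratio = input overshoot / output overshoot = 20 / 1 = 20.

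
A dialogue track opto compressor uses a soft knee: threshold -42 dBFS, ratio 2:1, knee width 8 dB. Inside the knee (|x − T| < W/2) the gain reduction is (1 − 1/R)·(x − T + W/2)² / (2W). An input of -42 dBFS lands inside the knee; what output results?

x − T + W/2 = -42 − (-42) + 4 = 4.
GR = (1 − 1/2) × 4² / 16 = 0.5 × 16 / 16 = 0.5 dB.
Output = -42 − 0.5 = -42.5 dBFS.

-42.5 dBFS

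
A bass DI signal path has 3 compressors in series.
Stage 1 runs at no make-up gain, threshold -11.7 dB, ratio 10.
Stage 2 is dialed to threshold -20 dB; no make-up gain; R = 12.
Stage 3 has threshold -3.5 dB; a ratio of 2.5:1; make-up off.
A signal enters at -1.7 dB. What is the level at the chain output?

-19.225 dB

Stage 1: 10 dB above -11.7 dB, reduced 10:1 to 1 dB above → -10.7 dB.
Stage 2: overshoot 9.3 dB → 9.3/12 = 0.775 dB → -19.225 dB.
Stage 3: below threshold (-19.225 ≤ -3.5); passes unchanged; output -19.225 dB.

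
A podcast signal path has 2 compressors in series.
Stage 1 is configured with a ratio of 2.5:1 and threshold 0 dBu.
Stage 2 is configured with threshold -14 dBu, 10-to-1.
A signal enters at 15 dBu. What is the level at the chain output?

Stage 1: 15 dB above 0 dBu, reduced 2.5:1 to 6 dB above → 6 dBu.
Stage 2: 6 dBu is 20 dB over -14 dBu; at 10:1 that becomes 2 dB over, giving -12 dBu.

-12 dBu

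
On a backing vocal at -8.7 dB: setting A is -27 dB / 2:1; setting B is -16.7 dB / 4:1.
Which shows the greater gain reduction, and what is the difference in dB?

A: GR = 18.3 − 18.3/2 = 9.15 dB.
B: GR = 8 − 8/4 = 6 dB.
A reduces 3.15 dB more.

A, by 3.15 dB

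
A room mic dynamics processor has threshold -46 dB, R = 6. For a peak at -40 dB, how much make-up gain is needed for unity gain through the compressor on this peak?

The peak compresses to -46 + 6/6 = -45 dB.
To reach -40 dB requires -40 − (-45) = 5 dB of make-up.

5 dB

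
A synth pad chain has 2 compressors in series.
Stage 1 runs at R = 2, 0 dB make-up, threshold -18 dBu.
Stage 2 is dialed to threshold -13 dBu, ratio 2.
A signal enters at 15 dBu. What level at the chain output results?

Stage 1: 15 dBu is 33 dB over -18 dBu; at 2:1 that becomes 16.5 dB over, giving -1.5 dBu.
Stage 2: -1.5 dBu is 11.5 dB over -13 dBu; at 2:1 that becomes 5.75 dB over, giving -7.25 dBu.

-7.25 dBu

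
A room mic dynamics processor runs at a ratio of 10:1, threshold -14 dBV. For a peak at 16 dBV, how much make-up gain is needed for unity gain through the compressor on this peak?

27 dB

Overshoot 30 dB → 30/10 = 3 dB after compression, so the compressed level is -14 + 3 = -11 dBV.
Make-up = target − compressed = 16 − (-11) = 27 dB.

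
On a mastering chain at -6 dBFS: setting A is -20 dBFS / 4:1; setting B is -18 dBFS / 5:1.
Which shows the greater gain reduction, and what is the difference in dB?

A: overshoot 14 dB → output overshoot 3.5 dB → GR 10.5 dB.
B: overshoot 12 dB → output overshoot 2.4 dB → GR 9.6 dB.
A applies 0.9 dB more gain reduction.

A, by 0.9 dB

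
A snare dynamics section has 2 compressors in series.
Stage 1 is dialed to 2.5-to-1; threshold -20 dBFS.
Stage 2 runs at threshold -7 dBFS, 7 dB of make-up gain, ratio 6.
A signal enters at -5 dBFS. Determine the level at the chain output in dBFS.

-7 dBFS

Stage 1: overshoot 15 dB → 15/2.5 = 6 dB → -14 dBFS.
Stage 2: -14 dBFS ≤ -7 dBFS, so stage 2 doesn't engage; make-up brings it to -7 dBFS.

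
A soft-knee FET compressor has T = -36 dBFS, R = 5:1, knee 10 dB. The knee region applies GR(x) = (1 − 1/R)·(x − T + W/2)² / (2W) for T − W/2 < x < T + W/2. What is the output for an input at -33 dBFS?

x − T + W/2 = -33 − (-36) + 5 = 8.
GR = (1 − 1/5) × 8² / 20 = 0.8 × 64 / 20 = 2.56 dB.
Output = -33 − 2.56 = -35.56 dBFS.

-35.56 dBFS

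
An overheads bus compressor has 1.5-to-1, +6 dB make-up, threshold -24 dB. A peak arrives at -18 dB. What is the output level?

The input is 6 dB above the -24 dB threshold.
At 1.5:1 the overshoot is divided by 1.5, leaving 4 dB above threshold.
That puts the output at -20 dB; make-up adds 6 dB, giving -14 dB.

-14 dB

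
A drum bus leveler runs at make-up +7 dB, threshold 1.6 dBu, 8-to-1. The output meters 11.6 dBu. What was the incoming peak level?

Before make-up, the level was 11.6 − 7 = 4.6 dBu.
The compressed level sits 4.6 − 1.6 = 3 dB over threshold.
Undo the ratio: input overshoot = 3 × 8 = 24 dB, giving input = 25.6 dBu.

25.6 dBu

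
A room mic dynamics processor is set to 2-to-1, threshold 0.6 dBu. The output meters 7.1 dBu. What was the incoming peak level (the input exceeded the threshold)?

That's 6.5 dB above the 0.6 dBu threshold.
Before 2:1 compression the overshoot was 6.5 × 2 = 13 dB, so input = 0.6 + 13 = 13.6 dBu.

13.6 dBu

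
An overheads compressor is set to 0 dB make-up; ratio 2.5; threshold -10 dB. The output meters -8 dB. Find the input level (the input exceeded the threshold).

-5 dB

The compressed level sits -8 − (-10) = 2 dB over threshold.
Input overshoot = R × output overshoot = 5 dB → input = -10 + 5 = -5 dB.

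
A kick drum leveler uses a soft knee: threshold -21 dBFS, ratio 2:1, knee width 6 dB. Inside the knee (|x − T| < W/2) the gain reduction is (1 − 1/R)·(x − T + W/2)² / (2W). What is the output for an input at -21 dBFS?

-21.375 dBFS

x − T + W/2 = -21 − (-21) + 3 = 3.
GR = (1 − 1/2) × 3² / 12 = 0.5 × 9 / 12 = 0.375 dB.
Output = -21 − 0.375 = -21.375 dBFS.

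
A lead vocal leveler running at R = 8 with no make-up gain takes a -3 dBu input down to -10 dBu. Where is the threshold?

Gain reduction = -3 − (-10) = 7 dB; output overshoot = GR / (R − 1) = 7 / 7 = 1 dB.
Threshold = output − output overshoot = -10 − 1 = -11 dBu.

-11 dBu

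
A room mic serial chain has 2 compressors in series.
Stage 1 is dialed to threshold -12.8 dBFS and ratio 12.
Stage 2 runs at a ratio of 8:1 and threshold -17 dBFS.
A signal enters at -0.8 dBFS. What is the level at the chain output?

-16.35 dBFS

Stage 1: 12 dB above -12.8 dBFS, reduced 12:1 to 1 dB above → -11.8 dBFS.
Stage 2: -11.8 dBFS is 5.2 dB over -17 dBFS; at 8:1 that becomes 0.65 dB over, giving -16.35 dBFS.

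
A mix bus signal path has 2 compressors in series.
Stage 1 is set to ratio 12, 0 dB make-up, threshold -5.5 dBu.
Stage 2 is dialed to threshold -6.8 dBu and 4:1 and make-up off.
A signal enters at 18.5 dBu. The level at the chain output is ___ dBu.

-5.975 dBu

Stage 1: overshoot 24 dB → 24/12 = 2 dB → -3.5 dBu.
Stage 2: overshoot 3.3 dB → 3.3/4 = 0.825 dB → -5.975 dBu.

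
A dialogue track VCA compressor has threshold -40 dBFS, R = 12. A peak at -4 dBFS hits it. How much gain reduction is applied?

33 dB

-4 dBFS exceeds the threshold by 36 dB.
A 12:1 ratio leaves 3 dB of that excess.
GR = overshoot in − overshoot out = 36 − 3 = 33 dB.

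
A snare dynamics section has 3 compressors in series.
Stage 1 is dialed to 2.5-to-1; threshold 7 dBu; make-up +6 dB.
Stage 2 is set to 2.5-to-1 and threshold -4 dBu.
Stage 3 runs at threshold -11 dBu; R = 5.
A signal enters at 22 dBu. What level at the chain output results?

Stage 1: 15 dB above 7 dBu, reduced 2.5:1 to 6 dB above → 13 dBu; +6 dB make-up → 19 dBu.
Stage 2: 23 dB above -4 dBu, reduced 2.5:1 to 9.2 dB above → 5.2 dBu.
Stage 3: 16.2 dB above -11 dBu, reduced 5:1 to 3.24 dB above → -7.76 dBu.

-7.76 dBu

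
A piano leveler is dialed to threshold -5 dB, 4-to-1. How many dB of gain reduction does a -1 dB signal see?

The signal is 4 dB above threshold.
At 4:1, output sits 4/4 = 1 dB above threshold.
Gain reduction = 4 − 1 = 3 dB.

3 dB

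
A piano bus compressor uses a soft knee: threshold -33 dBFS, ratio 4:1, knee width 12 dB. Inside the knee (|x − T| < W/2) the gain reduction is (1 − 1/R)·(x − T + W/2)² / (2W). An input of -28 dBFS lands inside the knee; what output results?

x − T + W/2 = -28 − (-33) + 6 = 11.
GR = (1 − 1/4) × 11² / 24 = 0.75 × 121 / 24 = 3.78125 dB.
Output = -28 − 3.78125 = -31.78125 dBFS.

-31.78125 dBFS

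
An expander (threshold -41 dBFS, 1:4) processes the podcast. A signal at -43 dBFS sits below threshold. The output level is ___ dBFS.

-49 dBFS

Below threshold, a 1:4 expander applies gain = (4−1)×(T − x) of attenuation.
(4−1) × 2 = 6 dB, so output = -43 − 6 = -49 dBFS.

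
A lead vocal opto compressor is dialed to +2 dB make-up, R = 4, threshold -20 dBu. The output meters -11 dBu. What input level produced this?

Stripping the +2 dB make-up gives -13 dBu at the gain stage.
The compressed level sits -13 − (-20) = 7 dB over threshold.
Before 4:1 compression the overshoot was 7 × 4 = 28 dB, so input = -20 + 28 = 8 dBu.

8 dBu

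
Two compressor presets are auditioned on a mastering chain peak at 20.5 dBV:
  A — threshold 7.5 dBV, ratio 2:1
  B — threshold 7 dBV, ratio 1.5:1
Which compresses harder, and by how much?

A: 13 dB over, compressed to 6.5 dB over, so 6.5 dB of GR.
B: 13.5 dB over, compressed to 9 dB over, so 4.5 dB of GR.
A applies 2 dB more gain reduction.

A, by 2 dB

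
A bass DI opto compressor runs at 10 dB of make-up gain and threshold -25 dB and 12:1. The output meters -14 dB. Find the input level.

-13 dB

Before make-up, the level was -14 − 10 = -24 dB.
That's 1 dB above the -25 dB threshold.
Input overshoot = R × output overshoot = 12 dB → input = -25 + 12 = -13 dB.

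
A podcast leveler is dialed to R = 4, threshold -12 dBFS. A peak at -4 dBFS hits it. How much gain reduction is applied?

Overshoot = -4 − (-12) = 8 dB.
After 4:1 compression the overshoot becomes 8/4 = 2 dB.
GR = overshoot in − overshoot out = 8 − 2 = 6 dB.

6 dB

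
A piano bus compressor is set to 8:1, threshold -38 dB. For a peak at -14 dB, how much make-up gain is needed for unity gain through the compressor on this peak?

The peak compresses to -38 + 24/8 = -35 dB.
To reach -14 dB requires -14 − (-35) = 21 dB of make-up.

21 dB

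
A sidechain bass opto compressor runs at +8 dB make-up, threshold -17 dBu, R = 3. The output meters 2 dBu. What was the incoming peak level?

Before make-up, the level was 2 − 8 = -6 dBu.
That's 11 dB above the -17 dBu threshold.
Before 3:1 compression the overshoot was 11 × 3 = 33 dB, so input = -17 + 33 = 16 dBu.

16 dBu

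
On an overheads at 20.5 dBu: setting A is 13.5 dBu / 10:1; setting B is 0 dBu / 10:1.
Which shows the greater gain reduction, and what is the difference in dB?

B, by 12.15 dB

A: overshoot 7 dB → output overshoot 0.7 dB → GR 6.3 dB.
B: overshoot 20.5 dB → output overshoot 2.05 dB → GR 18.45 dB.
B reduces 12.15 dB more.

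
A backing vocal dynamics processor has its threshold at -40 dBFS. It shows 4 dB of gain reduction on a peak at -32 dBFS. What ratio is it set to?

2:1

Input overshoot = -32 − (-40) = 8 dB.
Output overshoot = 8 − 4 = 4 dB.
Ratio = input overshoot / output overshoot = 8 / 4 = 2.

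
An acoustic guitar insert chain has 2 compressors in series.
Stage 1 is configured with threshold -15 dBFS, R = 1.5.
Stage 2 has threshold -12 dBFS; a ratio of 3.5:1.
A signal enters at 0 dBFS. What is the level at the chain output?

Stage 1: 15 dB above -15 dBFS, reduced 1.5:1 to 10 dB above → -5 dBFS.
Stage 2: 7 dB above -12 dBFS, reduced 3.5:1 to 2 dB above → -10 dBFS.

-10 dBFS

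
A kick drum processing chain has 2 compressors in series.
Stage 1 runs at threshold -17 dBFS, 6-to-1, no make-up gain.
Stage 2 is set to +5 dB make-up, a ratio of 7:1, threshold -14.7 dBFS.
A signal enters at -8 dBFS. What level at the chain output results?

-10.5 dBFS

Stage 1: overshoot 9 dB → 9/6 = 1.5 dB → -15.5 dBFS.
Stage 2: below threshold (-15.5 ≤ -14.7); passes unchanged; make-up brings it to -10.5 dBFS.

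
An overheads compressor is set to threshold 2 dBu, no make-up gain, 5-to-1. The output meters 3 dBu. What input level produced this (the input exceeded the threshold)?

Post-compression overshoot = 3 − 2 = 1 dB.
Undo the ratio: input overshoot = 1 × 5 = 5 dB, giving input = 7 dBu.

7 dBu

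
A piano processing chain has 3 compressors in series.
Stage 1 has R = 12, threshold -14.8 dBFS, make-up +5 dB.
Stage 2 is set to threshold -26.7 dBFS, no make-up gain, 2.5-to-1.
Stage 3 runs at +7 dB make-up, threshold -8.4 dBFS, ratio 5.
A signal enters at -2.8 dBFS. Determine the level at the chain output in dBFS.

Stage 1: overshoot 12 dB → 12/12 = 1 dB → -13.8 dBFS; +5 dB make-up → -8.8 dBFS.
Stage 2: -8.8 dBFS is 17.9 dB over -26.7 dBFS; at 2.5:1 that becomes 7.16 dB over, giving -19.54 dBFS.
Stage 3: -19.54 dBFS is at or below the -8.4 dBFS threshold — no compression; make-up brings it to -12.54 dBFS.

-12.54 dBFS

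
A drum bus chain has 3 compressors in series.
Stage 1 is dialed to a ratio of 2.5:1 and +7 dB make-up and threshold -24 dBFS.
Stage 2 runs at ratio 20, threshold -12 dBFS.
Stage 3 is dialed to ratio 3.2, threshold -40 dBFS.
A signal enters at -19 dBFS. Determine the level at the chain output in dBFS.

Stage 1: 5 dB above -24 dBFS, reduced 2.5:1 to 2 dB above → -22 dBFS; +7 dB make-up → -15 dBFS.
Stage 2: -15 dBFS is at or below the -12 dBFS threshold — no compression; output -15 dBFS.
Stage 3: overshoot 25 dB → 25/3.2 = 7.8125 dB → -32.1875 dBFS.

-32.1875 dBFS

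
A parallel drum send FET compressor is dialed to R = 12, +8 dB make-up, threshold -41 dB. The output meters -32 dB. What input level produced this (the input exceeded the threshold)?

-29 dB

Remove make-up: -32 − 8 = -40 dB.
The compressed level sits -40 − (-41) = 1 dB over threshold.
Input overshoot = R × output overshoot = 12 dB → input = -41 + 12 = -29 dB.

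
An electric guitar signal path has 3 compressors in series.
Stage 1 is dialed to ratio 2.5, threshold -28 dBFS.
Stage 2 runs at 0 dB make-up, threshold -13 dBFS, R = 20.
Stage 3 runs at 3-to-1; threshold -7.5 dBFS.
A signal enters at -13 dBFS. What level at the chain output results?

-22 dBFS

Stage 1: -13 dBFS is 15 dB over -28 dBFS; at 2.5:1 that becomes 6 dB over, giving -22 dBFS.
Stage 2: -22 dBFS ≤ -13 dBFS, so stage 2 doesn't engage; output -22 dBFS.
Stage 3: below threshold (-22 ≤ -7.5); passes unchanged; output -22 dBFS.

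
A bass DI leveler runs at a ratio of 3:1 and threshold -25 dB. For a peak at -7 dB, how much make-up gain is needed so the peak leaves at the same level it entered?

12 dB

Overshoot 18 dB → 18/3 = 6 dB after compression, so the compressed level is -25 + 6 = -19 dB.
Make-up = target − compressed = -7 − (-19) = 12 dB.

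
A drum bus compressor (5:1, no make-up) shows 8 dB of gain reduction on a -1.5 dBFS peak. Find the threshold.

-11.5 dBFS

Input is 10 dB above T (since output overshoot × R = input overshoot: (-9.5 − T)·5 = -1.5 − T gives T = -11.5 dBFS).
Check: -11.5 + (-1.5 − (-11.5))/5 = -11.5 + 2 = -9.5 dBFS. ✓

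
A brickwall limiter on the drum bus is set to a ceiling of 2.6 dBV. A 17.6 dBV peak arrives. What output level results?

2.6 dBV

At ∞:1, everything above 2.6 dBV is held at the ceiling.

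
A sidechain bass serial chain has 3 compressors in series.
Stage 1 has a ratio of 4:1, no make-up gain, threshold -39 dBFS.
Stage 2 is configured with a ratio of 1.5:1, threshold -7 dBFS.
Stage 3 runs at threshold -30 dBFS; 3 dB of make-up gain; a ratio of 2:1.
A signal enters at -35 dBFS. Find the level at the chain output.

Stage 1: 4 dB above -39 dBFS, reduced 4:1 to 1 dB above → -38 dBFS.
Stage 2: -38 dBFS is at or below the -7 dBFS threshold — no compression; output -38 dBFS.
Stage 3: -38 dBFS is at or below the -30 dBFS threshold — no compression; make-up brings it to -35 dBFS.

-35 dBFS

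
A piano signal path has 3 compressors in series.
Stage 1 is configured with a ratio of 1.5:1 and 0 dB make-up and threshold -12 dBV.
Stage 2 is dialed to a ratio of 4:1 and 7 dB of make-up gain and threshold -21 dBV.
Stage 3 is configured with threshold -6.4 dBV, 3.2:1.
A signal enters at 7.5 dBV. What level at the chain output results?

Stage 1: 7.5 dBV is 19.5 dB over -12 dBV; at 1.5:1 that becomes 13 dB over, giving 1 dBV.
Stage 2: 22 dB above -21 dBV, reduced 4:1 to 5.5 dB above → -15.5 dBV; +7 dB make-up → -8.5 dBV.
Stage 3: -8.5 dBV is at or below the -6.4 dBV threshold — no compression; output -8.5 dBV.

-8.5 dBV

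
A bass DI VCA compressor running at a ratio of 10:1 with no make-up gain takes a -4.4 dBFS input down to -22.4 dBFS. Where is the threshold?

-24.4 dBFS

Let T be the threshold. Output overshoot = (input overshoot)/R, so -22.4 − T = (-4.4 − T)/10.
10·(-22.4 − T) = -4.4 − T → 9·T = -224 − (-4.4) = -219.6.
T = -219.6/9 = -24.4 dBFS.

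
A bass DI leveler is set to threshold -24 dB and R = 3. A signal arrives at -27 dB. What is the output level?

-27 dB is 3 dB below the -24 dB threshold, so no gain reduction is applied.
Output = input = -27 dB.

-27 dB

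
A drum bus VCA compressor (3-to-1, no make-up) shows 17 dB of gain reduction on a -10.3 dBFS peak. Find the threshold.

Let T be the threshold. Output overshoot = (input overshoot)/R, so -27.3 − T = (-10.3 − T)/3.
3·(-27.3 − T) = -10.3 − T → 2·T = -81.9 − (-10.3) = -71.6.
T = -71.6/2 = -35.8 dBFS.

-35.8 dBFS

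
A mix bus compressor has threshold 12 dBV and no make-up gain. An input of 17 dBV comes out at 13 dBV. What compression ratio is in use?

5:1

Input overshoot = 17 − 12 = 5 dB; output overshoot = 13 − 12 = 1 dB.
Ratio = 5 / 1 = 5.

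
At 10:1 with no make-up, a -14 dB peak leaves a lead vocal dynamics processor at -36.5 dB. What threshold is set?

-39 dB

Gain reduction = -14 − (-36.5) = 22.5 dB; output overshoot = GR / (R − 1) = 22.5 / 9 = 2.5 dB.
Threshold = output − output overshoot = -36.5 − 2.5 = -39 dB.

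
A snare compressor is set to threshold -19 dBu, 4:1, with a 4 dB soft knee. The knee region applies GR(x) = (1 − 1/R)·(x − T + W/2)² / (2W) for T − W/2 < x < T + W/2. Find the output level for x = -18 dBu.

x − T + W/2 = -18 − (-19) + 2 = 3.
GR = (1 − 1/4) × 3² / 8 = 0.75 × 9 / 8 = 0.84375 dB.
Output = -18 − 0.84375 = -18.84375 dBu.

-18.84375 dBu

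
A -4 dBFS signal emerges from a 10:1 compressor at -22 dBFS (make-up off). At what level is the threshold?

-24 dBFS

Input is 20 dB above T (since output overshoot × R = input overshoot: (-22 − T)·10 = -4 − T gives T = -24 dBFS).
Check: -24 + (-4 − (-24))/10 = -24 + 2 = -22 dBFS. ✓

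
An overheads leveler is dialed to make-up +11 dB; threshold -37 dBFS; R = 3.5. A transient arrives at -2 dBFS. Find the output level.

-16 dBFS

The input is 35 dB above the -37 dBFS threshold.
At 3.5:1 the overshoot is divided by 3.5, leaving 10 dB above threshold.
Output = -37 + 10 = -27 dBFS; make-up adds 11 dB, giving -16 dBFS.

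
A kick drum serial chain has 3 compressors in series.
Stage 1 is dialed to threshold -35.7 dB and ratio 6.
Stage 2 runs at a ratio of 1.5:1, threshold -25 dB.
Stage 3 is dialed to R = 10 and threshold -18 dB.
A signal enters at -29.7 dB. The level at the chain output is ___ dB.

Stage 1: -29.7 dB is 6 dB over -35.7 dB; at 6:1 that becomes 1 dB over, giving -34.7 dB.
Stage 2: -34.7 dB is at or below the -25 dB threshold — no compression; output -34.7 dB.
Stage 3: below threshold (-34.7 ≤ -18); passes unchanged; output -34.7 dB.

-34.7 dB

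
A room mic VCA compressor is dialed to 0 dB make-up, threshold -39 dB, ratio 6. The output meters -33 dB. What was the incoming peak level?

-3 dB

Post-compression overshoot = -33 − (-39) = 6 dB.
Input overshoot = R × output overshoot = 36 dB → input = -39 + 36 = -3 dB.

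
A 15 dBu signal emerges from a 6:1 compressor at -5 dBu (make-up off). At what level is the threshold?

-9 dBu

Gain reduction = 15 − (-5) = 20 dB; output overshoot = GR / (R − 1) = 20 / 5 = 4 dB.
Threshold = output − output overshoot = -5 − 4 = -9 dBu.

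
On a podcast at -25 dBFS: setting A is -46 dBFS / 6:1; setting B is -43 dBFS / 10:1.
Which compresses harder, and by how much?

A, by 1.3 dB

A: overshoot 21 dB → output overshoot 3.5 dB → GR 17.5 dB.
B: overshoot 18 dB → output overshoot 1.8 dB → GR 16.2 dB.
Difference: 1.3 dB in favour of A.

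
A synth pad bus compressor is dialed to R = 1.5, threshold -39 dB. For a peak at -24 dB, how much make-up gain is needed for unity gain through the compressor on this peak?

The peak compresses to -39 + 15/1.5 = -29 dB.
To reach -24 dB requires -24 − (-29) = 5 dB of make-up.

5 dB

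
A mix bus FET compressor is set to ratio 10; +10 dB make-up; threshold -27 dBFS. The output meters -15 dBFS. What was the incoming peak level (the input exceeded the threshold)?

Before make-up, the level was -15 − 10 = -25 dBFS.
That's 2 dB above the -27 dBFS threshold.
Before 10:1 compression the overshoot was 2 × 10 = 20 dB, so input = -27 + 20 = -7 dBFS.

-7 dBFS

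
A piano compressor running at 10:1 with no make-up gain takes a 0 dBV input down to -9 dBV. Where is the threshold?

Let T be the threshold. Output overshoot = (input overshoot)/R, so -9 − T = (0 − T)/10.
10·(-9 − T) = 0 − T → 9·T = -90 − 0 = -90.
T = -90/9 = -10 dBV.

-10 dBV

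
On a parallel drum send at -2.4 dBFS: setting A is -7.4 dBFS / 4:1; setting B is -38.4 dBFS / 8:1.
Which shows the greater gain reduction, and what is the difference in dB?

B, by 27.75 dB

A: GR = 5 − 5/4 = 3.75 dB.
B: GR = 36 − 36/8 = 31.5 dB.
Difference: 27.75 dB in favour of B.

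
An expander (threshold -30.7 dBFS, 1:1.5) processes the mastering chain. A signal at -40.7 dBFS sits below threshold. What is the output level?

-45.7 dBFS

Undershoot = (-30.7) − (-40.7) = 10 dB.
At 1:1.5, that expands to 15 dB under threshold.
Output = -30.7 − 15 = -45.7 dBFS.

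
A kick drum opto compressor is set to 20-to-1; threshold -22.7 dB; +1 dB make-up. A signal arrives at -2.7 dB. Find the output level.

-2.7 dB sits 20 dB over threshold.
20:1 compression reduces that to 20/20 = 1 dB over.
Output = -22.7 + 1 = -21.7 dB; make-up adds 1 dB, giving -20.7 dB.

-20.7 dB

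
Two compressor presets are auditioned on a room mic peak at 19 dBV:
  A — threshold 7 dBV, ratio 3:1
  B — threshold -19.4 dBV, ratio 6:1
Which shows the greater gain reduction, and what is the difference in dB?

B, by 24 dB

A: GR = 12 − 12/3 = 8 dB.
B: GR = 38.4 − 38.4/6 = 32 dB.
B reduces 24 dB more.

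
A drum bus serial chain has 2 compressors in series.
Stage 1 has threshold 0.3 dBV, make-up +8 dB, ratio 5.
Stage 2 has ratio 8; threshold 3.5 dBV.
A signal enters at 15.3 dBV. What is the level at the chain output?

4.475 dBV

Stage 1: 15.3 dBV is 15 dB over 0.3 dBV; at 5:1 that becomes 3 dB over, giving 3.3 dBV; +8 dB make-up → 11.3 dBV.
Stage 2: 11.3 dBV is 7.8 dB over 3.5 dBV; at 8:1 that becomes 0.975 dB over, giving 4.475 dBV.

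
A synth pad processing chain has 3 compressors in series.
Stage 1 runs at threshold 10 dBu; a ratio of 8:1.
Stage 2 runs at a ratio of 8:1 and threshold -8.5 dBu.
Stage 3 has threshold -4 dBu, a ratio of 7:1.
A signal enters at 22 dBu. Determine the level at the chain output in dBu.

Stage 1: 12 dB above 10 dBu, reduced 8:1 to 1.5 dB above → 11.5 dBu.
Stage 2: overshoot 20 dB → 20/8 = 2.5 dB → -6 dBu.
Stage 3: -6 dBu is at or below the -4 dBu threshold — no compression; output -6 dBu.

-6 dBu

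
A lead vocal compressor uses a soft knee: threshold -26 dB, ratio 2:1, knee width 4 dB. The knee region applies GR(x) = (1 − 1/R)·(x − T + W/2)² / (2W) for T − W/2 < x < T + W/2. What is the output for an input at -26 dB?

-26.25 dB

x − T + W/2 = -26 − (-26) + 2 = 2.
GR = (1 − 1/2) × 2² / 8 = 0.5 × 4 / 8 = 0.25 dB.
Output = -26 − 0.25 = -26.25 dB.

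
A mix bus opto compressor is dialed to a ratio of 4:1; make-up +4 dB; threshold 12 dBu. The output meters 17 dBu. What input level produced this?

Stripping the +4 dB make-up gives 13 dBu at the gain stage.
The compressed level sits 13 − 12 = 1 dB over threshold.
Before 4:1 compression the overshoot was 1 × 4 = 4 dB, so input = 12 + 4 = 16 dBu.

16 dBu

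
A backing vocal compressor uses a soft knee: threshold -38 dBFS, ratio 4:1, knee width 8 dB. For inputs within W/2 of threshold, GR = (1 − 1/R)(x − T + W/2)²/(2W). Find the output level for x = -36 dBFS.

x − T + W/2 = -36 − (-38) + 4 = 6.
GR = (1 − 1/4) × 6² / 16 = 0.75 × 36 / 16 = 1.6875 dB.
Output = -36 − 1.6875 = -37.6875 dBFS.

-37.6875 dBFS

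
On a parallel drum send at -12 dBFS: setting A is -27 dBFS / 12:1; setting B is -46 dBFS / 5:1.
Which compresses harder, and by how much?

A: 15 dB over, compressed to 1.25 dB over, so 13.75 dB of GR.
B: 34 dB over, compressed to 6.8 dB over, so 27.2 dB of GR.
B reduces 13.45 dB more.

B, by 13.45 dB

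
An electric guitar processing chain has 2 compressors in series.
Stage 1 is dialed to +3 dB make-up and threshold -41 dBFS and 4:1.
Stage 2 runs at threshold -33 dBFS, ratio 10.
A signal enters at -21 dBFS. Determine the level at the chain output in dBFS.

-33 dBFS

Stage 1: -21 dBFS is 20 dB over -41 dBFS; at 4:1 that becomes 5 dB over, giving -36 dBFS; +3 dB make-up → -33 dBFS.
Stage 2: -33 dBFS ≤ -33 dBFS, so stage 2 doesn't engage; output -33 dBFS.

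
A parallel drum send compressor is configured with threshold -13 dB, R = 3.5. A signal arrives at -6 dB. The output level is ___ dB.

-11 dB

-6 dB sits 7 dB over threshold.
At 3.5:1 the overshoot is divided by 3.5, leaving 2 dB above threshold.
That puts the output at -11 dB.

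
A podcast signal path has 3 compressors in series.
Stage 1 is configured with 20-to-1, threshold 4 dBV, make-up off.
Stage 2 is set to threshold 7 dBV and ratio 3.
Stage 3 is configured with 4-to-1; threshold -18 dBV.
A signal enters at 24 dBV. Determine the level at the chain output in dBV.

-12.25 dBV

Stage 1: 20 dB above 4 dBV, reduced 20:1 to 1 dB above → 5 dBV.
Stage 2: 5 dBV is at or below the 7 dBV threshold — no compression; output 5 dBV.
Stage 3: 5 dBV is 23 dB over -18 dBV; at 4:1 that becomes 5.75 dB over, giving -12.25 dBV.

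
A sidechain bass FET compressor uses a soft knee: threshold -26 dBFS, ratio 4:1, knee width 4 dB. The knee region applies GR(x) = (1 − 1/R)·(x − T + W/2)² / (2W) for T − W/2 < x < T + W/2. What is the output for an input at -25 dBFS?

x − T + W/2 = -25 − (-26) + 2 = 3.
GR = (1 − 1/4) × 3² / 8 = 0.75 × 9 / 8 = 0.84375 dB.
Output = -25 − 0.84375 = -25.84375 dBFS.

-25.84375 dBFS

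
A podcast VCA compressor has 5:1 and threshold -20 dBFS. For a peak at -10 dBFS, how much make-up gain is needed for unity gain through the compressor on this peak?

Without make-up, output = threshold + overshoot/5 = -20 + 2 = -18 dBFS.
Gap to target: 8 dB.

8 dB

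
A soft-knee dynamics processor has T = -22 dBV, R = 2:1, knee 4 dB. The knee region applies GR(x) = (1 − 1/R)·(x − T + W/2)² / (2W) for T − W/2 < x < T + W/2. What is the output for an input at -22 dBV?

-22.25 dBV

x − T + W/2 = -22 − (-22) + 2 = 2.
GR = (1 − 1/2) × 2² / 8 = 0.5 × 4 / 8 = 0.25 dB.
Output = -22 − 0.25 = -22.25 dBV.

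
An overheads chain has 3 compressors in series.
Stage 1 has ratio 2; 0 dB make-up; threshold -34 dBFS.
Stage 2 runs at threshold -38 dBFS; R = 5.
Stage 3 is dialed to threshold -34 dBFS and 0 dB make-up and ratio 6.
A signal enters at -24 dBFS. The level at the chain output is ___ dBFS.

Stage 1: -24 dBFS is 10 dB over -34 dBFS; at 2:1 that becomes 5 dB over, giving -29 dBFS.
Stage 2: 9 dB above -38 dBFS, reduced 5:1 to 1.8 dB above → -36.2 dBFS.
Stage 3: below threshold (-36.2 ≤ -34); passes unchanged; output -36.2 dBFS.

-36.2 dBFS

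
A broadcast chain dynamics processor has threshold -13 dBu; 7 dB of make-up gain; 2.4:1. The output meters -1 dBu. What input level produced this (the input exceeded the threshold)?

Stripping the +7 dB make-up gives -8 dBu at the gain stage.
Post-compression overshoot = -8 − (-13) = 5 dB.
Input overshoot = R × output overshoot = 12 dB → input = -13 + 12 = -1 dBu.

-1 dBu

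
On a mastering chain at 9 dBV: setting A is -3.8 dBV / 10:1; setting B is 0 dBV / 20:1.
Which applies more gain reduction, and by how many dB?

A, by 2.97 dB

A: GR = 12.8 − 12.8/10 = 11.52 dB.
B: GR = 9 − 9/20 = 8.55 dB.
Difference: 2.97 dB in favour of A.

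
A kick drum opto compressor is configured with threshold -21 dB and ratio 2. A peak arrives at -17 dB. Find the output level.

The input is 4 dB above the -21 dB threshold.
The 4 dB excess becomes 2 dB after 2:1 reduction.
So the level is -21 + 2 = -19 dB.

-19 dB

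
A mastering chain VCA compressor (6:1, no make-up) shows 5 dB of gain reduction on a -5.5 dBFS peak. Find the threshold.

Gain reduction = -5.5 − (-10.5) = 5 dB; output overshoot = GR / (R − 1) = 5 / 5 = 1 dB.
Threshold = output − output overshoot = -10.5 − 1 = -11.5 dBFS.

-11.5 dBFS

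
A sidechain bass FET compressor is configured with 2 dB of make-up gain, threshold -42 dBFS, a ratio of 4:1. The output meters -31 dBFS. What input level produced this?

-6 dBFS

Before make-up, the level was -31 − 2 = -33 dBFS.
That's 9 dB above the -42 dBFS threshold.
Input overshoot = R × output overshoot = 36 dB → input = -42 + 36 = -6 dBFS.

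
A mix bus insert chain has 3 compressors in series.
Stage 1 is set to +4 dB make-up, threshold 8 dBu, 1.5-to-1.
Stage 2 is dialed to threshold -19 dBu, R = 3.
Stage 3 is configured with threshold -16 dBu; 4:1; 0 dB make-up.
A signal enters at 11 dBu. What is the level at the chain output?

Stage 1: 11 dBu is 3 dB over 8 dBu; at 1.5:1 that becomes 2 dB over, giving 10 dBu; +4 dB make-up → 14 dBu.
Stage 2: overshoot 33 dB → 33/3 = 11 dB → -8 dBu.
Stage 3: -8 dBu is 8 dB over -16 dBu; at 4:1 that becomes 2 dB over, giving -14 dBu.

-14 dBu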